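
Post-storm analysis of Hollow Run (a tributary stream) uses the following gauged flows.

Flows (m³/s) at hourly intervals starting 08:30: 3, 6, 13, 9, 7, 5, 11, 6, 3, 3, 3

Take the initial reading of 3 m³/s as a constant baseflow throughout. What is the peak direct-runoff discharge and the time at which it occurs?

Subtracting baseflow gives direct-runoff ordinates: 0.0, 3.0, 10.0, 6.0, 4.0, 2.0, 8.0, 3.0, 0.0, 0.0, 0.0 m³/s.
The maximum is 10.0 m³/s, occurring at the reading for t = 10:30.

Q_p = 10.0 m³/s at t = 10:30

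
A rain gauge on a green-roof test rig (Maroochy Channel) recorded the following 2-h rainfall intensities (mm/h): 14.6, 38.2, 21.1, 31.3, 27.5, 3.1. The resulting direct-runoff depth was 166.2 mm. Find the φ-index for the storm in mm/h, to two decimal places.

φ ≈ 9.92 mm/h

Only the 5 blocks with intensity above φ contribute runoff: 14.6, 38.2, 21.1, 31.3, 27.5 mm/h.
Σ(I−φ)·Δt = d  ⇒  (14.6+38.2+21.1+31.3+27.5 − 5φ)·2 = 166.2
φ = (132.7 − 166.2/2) / 5 = 9.92 mm/h.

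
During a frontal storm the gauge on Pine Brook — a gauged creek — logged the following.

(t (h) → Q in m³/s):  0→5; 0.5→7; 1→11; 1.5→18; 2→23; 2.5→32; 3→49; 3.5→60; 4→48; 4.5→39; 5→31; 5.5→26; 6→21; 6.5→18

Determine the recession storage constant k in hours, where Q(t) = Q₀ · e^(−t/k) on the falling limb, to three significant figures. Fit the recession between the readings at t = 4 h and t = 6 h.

On the falling limb, Q drops from 48 to 21 m³/s between t = 4 h and t = 6 h (Δt = 2 h).
k = −Δt / ln(Q₂/Q₁) = −2 / ln(21/48) = 2.42 h.

k ≈ 2.42 h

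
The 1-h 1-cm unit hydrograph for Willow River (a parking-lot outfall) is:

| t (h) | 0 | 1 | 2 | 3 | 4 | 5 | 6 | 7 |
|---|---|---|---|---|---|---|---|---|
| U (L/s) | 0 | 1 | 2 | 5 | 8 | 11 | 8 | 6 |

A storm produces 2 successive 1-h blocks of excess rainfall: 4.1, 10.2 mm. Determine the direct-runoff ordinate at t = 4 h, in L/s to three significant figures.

By discrete convolution, Q_j = Σ (P_i / 10 mm) · U_{j−i}.
At t = 4 h (j=4): Q = (4.1/10)·8 + (10.2/10)·5 = 8.38 L/s.

Q ≈ 8.38 L/s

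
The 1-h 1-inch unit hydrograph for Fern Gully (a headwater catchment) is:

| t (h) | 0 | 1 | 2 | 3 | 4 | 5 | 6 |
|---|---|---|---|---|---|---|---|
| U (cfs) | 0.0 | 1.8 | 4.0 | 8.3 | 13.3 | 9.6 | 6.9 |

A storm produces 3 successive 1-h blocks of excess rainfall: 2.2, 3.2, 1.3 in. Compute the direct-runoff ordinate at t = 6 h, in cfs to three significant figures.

By discrete convolution, Q_j = Σ (P_i / 1 in) · U_{j−i}.
At t = 6 h (j=6): Q = (2.2/1)·6.9 + (3.2/1)·9.6 + (1.3/1)·13.3 = 63.2 cfs.

Q ≈ 63.2 cfs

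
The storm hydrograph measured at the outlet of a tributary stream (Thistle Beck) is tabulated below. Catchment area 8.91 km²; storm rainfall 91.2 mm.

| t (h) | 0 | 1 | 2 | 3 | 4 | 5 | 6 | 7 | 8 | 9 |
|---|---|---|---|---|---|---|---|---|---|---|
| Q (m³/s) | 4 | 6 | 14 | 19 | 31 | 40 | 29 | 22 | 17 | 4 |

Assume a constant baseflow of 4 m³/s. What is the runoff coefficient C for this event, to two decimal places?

ΣQ_DR = 146.0 m³/s; V = ΣQ_DR·Δt = 5.256 × 10^5 m³.
Runoff depth d = V / A = 58.99 mm.
C = d / P = 58.99 / 91.2 = 0.65.

C ≈ 0.65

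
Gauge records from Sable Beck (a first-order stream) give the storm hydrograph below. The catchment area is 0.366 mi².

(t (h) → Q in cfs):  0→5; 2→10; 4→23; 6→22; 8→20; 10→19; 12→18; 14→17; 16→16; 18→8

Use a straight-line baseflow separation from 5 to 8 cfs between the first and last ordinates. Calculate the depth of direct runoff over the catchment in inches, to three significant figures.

d ≈ 0.787 in

Direct runoff: 0.00, 4.67, 17.33, 16.00, 13.67, 12.33, 11.00, 9.67, 8.33, 0.00 cfs; ΣQ_DR = 93.00 cfs.
V = ΣQ_DR · Δt = 93.00 × 7200 s = 6.696 × 10^5 ft³.
Over A = 0.366 mi², depth = V / A = 0.787 in.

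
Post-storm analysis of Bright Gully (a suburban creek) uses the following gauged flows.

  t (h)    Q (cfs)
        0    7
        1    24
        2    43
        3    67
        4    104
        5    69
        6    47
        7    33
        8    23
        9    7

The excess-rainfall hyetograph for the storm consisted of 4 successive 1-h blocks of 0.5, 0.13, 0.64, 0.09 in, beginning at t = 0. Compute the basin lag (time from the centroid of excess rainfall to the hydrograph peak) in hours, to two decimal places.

t_L ≈ 2.26 h

Centroid of excess rainfall: t_c = Σ P_i·t̄_i / ΣP_i = 1.7353 h (block centres at 0.5, 1.5, 2.5, 3.5 h).
Hydrograph peak occurs at t = 4 h, so basin lag t_L = 4 − 1.7353 = 2.26 h.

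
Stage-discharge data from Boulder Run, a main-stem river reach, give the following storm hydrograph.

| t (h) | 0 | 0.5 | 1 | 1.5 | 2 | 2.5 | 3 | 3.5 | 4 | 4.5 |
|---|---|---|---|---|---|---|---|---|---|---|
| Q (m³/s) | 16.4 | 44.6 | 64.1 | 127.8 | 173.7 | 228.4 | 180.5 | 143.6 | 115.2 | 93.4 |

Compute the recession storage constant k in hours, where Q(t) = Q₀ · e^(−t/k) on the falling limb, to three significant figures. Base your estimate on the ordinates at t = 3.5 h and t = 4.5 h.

k ≈ 2.32 h

On the falling limb, Q drops from 143.6 to 93.4 m³/s between t = 3.5 h and t = 4.5 h (Δt = 1 h).
k = −Δt / ln(Q₂/Q₁) = −1 / ln(93.4/143.6) = 2.32 h.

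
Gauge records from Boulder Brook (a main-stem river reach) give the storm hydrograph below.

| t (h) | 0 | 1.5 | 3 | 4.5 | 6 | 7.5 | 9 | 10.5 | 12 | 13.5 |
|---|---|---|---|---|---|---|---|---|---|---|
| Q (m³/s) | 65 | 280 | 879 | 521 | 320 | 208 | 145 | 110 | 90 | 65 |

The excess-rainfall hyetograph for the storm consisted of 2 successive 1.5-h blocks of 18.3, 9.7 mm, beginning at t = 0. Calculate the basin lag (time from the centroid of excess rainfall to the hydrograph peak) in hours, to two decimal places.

Centroid of excess rainfall: t_c = Σ P_i·t̄_i / ΣP_i = 1.2696 h (block centres at 0.75, 2.25 h).
Hydrograph peak occurs at t = 3 h, so basin lag t_L = 3 − 1.2696 = 1.73 h.

t_L ≈ 1.73 h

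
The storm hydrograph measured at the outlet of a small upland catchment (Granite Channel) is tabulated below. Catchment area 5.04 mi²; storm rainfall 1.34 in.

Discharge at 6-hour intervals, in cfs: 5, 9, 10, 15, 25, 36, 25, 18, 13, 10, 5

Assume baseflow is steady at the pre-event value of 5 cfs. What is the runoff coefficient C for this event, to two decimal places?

ΣQ_DR = 116.0 cfs; V = ΣQ_DR·Δt = 2.506 × 10^6 ft³.
Runoff depth d = V / A = 0.2140 in.
C = d / P = 0.2140 / 1.34 = 0.16.

C ≈ 0.16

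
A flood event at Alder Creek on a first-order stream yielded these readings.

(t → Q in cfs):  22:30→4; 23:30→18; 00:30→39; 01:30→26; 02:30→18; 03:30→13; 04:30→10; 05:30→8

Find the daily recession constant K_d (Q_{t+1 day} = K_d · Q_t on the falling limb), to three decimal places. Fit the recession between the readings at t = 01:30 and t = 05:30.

K_d ≈ 0.001

Between t = 01:30 and t = 05:30 the flow falls from 26 to 8 cfs over 4×1 h = 4 h.
Per-interval ratio K = (8/26)^(1/4) = 0.7448; K_d = K^(24/1) = 0.001.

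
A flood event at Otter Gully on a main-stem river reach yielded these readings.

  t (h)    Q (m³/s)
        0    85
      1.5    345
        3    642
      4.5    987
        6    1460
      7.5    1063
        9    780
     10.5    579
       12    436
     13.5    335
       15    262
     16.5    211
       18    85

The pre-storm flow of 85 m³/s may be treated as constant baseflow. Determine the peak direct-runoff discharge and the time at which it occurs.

Q_p = 1375.0 m³/s at t = 6 h

Subtracting baseflow gives direct-runoff ordinates: 0.0, 260.0, 557.0, 902.0, 1375.0, 978.0, 695.0, 494.0, 351.0, 250.0, 177.0, 126.0, 0.0 m³/s.
The maximum is 1375.0 m³/s, occurring at the reading for t = 6 h.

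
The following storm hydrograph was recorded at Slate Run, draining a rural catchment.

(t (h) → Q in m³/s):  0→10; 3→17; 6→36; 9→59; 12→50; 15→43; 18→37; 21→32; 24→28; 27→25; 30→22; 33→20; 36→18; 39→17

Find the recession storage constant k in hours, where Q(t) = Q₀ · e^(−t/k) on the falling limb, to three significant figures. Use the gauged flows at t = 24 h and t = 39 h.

On the falling limb, Q drops from 28 to 17 m³/s between t = 24 h and t = 39 h (Δt = 15 h).
k = −Δt / ln(Q₂/Q₁) = −15 / ln(17/28) = 30.1 h.

k ≈ 30.1 h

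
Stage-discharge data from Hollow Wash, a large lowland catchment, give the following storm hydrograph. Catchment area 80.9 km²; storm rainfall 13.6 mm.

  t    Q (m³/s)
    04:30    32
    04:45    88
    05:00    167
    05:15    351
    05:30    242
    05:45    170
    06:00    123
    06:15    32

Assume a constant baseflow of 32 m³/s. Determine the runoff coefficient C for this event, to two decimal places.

C ≈ 0.78

ΣQ_DR = 949.0 m³/s; V = ΣQ_DR·Δt = 8.541 × 10^5 m³.
Runoff depth d = V / A = 10.56 mm.
C = d / P = 10.56 / 13.6 = 0.78.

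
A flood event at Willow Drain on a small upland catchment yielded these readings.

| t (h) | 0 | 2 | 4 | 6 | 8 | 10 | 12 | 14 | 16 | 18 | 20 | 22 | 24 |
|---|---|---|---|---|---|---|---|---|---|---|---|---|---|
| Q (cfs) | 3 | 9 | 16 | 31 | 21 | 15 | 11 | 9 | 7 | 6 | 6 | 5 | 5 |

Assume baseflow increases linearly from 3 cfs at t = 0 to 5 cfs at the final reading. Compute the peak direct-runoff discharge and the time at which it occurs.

Subtracting baseflow gives direct-runoff ordinates: 0.00, 5.83, 12.67, 27.50, 17.33, 11.17, 7.00, 4.83, 2.67, 1.50, 1.33, 0.17, 0.00 cfs.
The maximum is 27.50 cfs, occurring at the reading for t = 6 h.

Q_p = 27.50 cfs at t = 6 h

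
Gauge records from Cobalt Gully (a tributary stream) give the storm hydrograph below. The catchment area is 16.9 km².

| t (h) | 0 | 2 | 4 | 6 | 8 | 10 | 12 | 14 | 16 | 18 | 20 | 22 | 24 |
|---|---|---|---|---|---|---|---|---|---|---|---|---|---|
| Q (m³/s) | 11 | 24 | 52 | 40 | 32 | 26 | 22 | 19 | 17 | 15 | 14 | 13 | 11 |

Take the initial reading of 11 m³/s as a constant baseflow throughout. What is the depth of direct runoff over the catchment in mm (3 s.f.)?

d ≈ 65.2 mm

Direct runoff: 0.0, 13.0, 41.0, 29.0, 21.0, 15.0, 11.0, 8.0, 6.0, 4.0, 3.0, 2.0, 0.0 m³/s; ΣQ_DR = 153.0 m³/s.
V = ΣQ_DR · Δt = 153.0 × 7200 s = 1.102 × 10^6 m³.
Over A = 16.9 km², depth = V / A = 65.2 mm.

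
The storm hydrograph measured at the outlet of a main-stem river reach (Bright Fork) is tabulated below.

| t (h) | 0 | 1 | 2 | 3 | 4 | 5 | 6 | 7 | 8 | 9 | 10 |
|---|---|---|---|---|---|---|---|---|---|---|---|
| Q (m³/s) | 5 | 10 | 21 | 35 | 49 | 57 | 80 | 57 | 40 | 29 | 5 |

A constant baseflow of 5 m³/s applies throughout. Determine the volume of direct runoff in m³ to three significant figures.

Direct-runoff ordinates (Q − Q_b): 0.0, 5.0, 16.0, 30.0, 44.0, 52.0, 75.0, 52.0, 35.0, 24.0, 0.0 m³/s.
ΣQ_DR = 333.0 m³/s.
With Δt = 1 h = 3600 s, V = ΣQ_DR · Δt = 333.0 × 3600 = 1.20 × 10^6 m³.

V ≈ 1.20 × 10^6 m³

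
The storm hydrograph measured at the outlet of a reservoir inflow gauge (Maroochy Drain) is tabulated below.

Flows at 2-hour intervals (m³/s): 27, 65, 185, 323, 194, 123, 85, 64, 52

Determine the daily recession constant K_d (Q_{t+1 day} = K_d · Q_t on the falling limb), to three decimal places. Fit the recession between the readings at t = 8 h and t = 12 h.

K_d ≈ 0.007

Between t = 8 h and t = 12 h the flow falls from 194 to 85 m³/s over 2×2 h = 4 h.
Per-interval ratio K = (85/194)^(1/2) = 0.6619; K_d = K^(24/2) = 0.007.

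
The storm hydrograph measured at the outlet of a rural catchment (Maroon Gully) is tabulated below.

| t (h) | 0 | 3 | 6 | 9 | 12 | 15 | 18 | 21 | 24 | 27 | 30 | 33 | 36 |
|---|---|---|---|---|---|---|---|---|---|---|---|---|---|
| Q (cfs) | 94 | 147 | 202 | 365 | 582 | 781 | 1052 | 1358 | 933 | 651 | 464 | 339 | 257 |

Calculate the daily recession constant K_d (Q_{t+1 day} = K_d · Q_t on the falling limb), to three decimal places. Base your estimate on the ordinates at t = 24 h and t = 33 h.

K_d ≈ 0.067

Between t = 24 h and t = 33 h the flow falls from 933 to 339 cfs over 3×3 h = 9 h.
Per-interval ratio K = (339/933)^(1/3) = 0.7136; K_d = K^(24/3) = 0.067.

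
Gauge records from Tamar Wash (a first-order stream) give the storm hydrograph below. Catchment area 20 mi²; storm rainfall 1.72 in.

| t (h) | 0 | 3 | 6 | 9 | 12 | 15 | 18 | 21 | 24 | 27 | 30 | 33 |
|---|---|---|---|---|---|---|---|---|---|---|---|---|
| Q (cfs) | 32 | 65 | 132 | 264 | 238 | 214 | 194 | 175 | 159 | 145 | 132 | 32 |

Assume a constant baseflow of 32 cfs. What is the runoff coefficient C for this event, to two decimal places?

ΣQ_DR = 1398 cfs; V = ΣQ_DR·Δt = 1.510 × 10^7 ft³.
Runoff depth d = V / A = 0.3249 in.
C = d / P = 0.3249 / 1.72 = 0.19.

C ≈ 0.19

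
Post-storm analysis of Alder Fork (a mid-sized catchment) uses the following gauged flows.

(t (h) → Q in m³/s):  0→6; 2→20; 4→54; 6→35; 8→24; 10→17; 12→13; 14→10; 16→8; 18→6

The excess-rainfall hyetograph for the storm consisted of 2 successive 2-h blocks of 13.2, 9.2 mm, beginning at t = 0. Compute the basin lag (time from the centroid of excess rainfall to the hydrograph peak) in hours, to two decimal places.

t_L ≈ 2.18 h

Centroid of excess rainfall: t_c = Σ P_i·t̄_i / ΣP_i = 1.8214 h (block centres at 1, 3 h).
Hydrograph peak occurs at t = 4 h, so basin lag t_L = 4 − 1.8214 = 2.18 h.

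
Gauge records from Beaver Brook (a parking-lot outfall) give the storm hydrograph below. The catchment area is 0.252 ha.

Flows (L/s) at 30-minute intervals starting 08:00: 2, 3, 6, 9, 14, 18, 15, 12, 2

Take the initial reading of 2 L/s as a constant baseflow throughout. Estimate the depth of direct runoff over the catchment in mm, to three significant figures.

Direct runoff: 0.0, 1.0, 4.0, 7.0, 12.0, 16.0, 13.0, 10.0, 0.0 L/s; ΣQ_DR = 63.00 L/s.
V = ΣQ_DR · Δt = 63.00 × 1800 s = 1.134 × 10^5 L.
Over A = 0.252 ha, depth = V / A = 45.0 mm.

d ≈ 45.0 mm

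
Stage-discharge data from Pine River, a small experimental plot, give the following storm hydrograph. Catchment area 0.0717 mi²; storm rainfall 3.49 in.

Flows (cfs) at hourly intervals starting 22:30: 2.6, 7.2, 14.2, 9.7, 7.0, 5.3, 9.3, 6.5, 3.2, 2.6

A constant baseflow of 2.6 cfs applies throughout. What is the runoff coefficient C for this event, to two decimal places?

ΣQ_DR = 41.60 cfs; V = ΣQ_DR·Δt = 1.498 × 10^5 ft³.
Runoff depth d = V / A = 0.8991 in.
C = d / P = 0.8991 / 3.49 = 0.26.

C ≈ 0.26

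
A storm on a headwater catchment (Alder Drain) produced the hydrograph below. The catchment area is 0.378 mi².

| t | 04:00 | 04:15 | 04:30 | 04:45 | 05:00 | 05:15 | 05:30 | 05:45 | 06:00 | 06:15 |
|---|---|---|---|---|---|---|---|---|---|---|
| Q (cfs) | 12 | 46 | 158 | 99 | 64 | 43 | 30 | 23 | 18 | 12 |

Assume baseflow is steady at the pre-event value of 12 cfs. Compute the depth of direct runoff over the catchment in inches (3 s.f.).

Direct runoff: 0.0, 34.0, 146.0, 87.0, 52.0, 31.0, 18.0, 11.0, 6.0, 0.0 cfs; ΣQ_DR = 385.0 cfs.
V = ΣQ_DR · Δt = 385.0 × 900 s = 3.465 × 10^5 ft³.
Over A = 0.378 mi², depth = V / A = 0.395 in.

d ≈ 0.395 in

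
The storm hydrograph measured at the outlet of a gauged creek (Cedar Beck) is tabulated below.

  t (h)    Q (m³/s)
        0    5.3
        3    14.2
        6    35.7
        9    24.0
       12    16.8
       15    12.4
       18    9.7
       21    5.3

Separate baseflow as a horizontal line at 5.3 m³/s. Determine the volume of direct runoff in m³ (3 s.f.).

V ≈ 8.75 × 10^5 m³

Direct-runoff ordinates (Q − Q_b): 0.0, 8.9, 30.4, 18.7, 11.5, 7.1, 4.4, 0.0 m³/s.
ΣQ_DR = 81.00 m³/s.
With Δt = 3 h = 10800 s, V = ΣQ_DR · Δt = 81.00 × 10800 = 8.75 × 10^5 m³.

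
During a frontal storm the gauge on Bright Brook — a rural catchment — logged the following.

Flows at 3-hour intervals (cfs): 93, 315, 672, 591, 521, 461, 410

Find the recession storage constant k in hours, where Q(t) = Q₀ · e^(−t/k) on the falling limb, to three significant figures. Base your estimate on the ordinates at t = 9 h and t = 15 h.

On the falling limb, Q drops from 591 to 461 cfs between t = 9 h and t = 15 h (Δt = 6 h).
k = −Δt / ln(Q₂/Q₁) = −6 / ln(461/591) = 24.2 h.

k ≈ 24.2 h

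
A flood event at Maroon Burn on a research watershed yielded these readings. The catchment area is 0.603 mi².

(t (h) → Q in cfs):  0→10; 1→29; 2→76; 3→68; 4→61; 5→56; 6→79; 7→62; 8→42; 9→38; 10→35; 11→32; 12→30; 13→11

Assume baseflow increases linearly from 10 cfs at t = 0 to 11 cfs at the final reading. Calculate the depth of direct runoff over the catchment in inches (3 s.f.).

d ≈ 1.24 in

Direct runoff: 0.00, 18.92, 65.85, 57.77, 50.69, 45.62, 68.54, 51.46, 31.38, 27.31, 24.23, 21.15, 19.08, 0.00 cfs; ΣQ_DR = 482.0 cfs.
V = ΣQ_DR · Δt = 482.0 × 3600 s = 1.735 × 10^6 ft³.
Over A = 0.603 mi², depth = V / A = 1.24 in.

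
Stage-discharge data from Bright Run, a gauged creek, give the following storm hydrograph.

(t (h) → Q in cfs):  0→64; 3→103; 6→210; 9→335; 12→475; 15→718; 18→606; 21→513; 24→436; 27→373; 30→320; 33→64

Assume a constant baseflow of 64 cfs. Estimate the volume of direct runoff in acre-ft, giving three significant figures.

V ≈ 855 acre-ft

Direct-runoff ordinates (Q − Q_b): 0.0, 39.0, 146.0, 271.0, 411.0, 654.0, 542.0, 449.0, 372.0, 309.0, 256.0, 0.0 cfs.
ΣQ_DR = 3449 cfs.
With Δt = 3 h = 10800 s, V = ΣQ_DR · Δt = 3449 × 10800 = 3.72 × 10^7 ft³ = 855 acre-ft.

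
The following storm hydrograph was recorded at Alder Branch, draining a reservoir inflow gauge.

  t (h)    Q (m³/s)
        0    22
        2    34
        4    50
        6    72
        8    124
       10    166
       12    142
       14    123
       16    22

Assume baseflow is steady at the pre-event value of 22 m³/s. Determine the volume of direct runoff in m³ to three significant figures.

Direct-runoff ordinates (Q − Q_b): 0.0, 12.0, 28.0, 50.0, 102.0, 144.0, 120.0, 101.0, 0.0 m³/s.
ΣQ_DR = 557.0 m³/s.
With Δt = 2 h = 7200 s, V = ΣQ_DR · Δt = 557.0 × 7200 = 4.01 × 10^6 m³.

V ≈ 4.01 × 10^6 m³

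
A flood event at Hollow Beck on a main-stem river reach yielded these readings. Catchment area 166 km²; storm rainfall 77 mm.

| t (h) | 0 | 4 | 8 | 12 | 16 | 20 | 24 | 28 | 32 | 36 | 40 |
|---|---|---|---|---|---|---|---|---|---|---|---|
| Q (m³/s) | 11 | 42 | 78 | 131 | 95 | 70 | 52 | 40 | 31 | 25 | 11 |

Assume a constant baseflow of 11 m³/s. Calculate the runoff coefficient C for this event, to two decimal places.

ΣQ_DR = 465.0 m³/s; V = ΣQ_DR·Δt = 6.696 × 10^6 m³.
Runoff depth d = V / A = 40.34 mm.
C = d / P = 40.34 / 77 = 0.52.

C ≈ 0.52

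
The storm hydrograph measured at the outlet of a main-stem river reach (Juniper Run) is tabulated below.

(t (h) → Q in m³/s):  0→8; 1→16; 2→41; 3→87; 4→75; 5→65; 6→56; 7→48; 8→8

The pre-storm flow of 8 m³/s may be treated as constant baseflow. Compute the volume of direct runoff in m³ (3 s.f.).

V ≈ 1.20 × 10^6 m³

Direct-runoff ordinates (Q − Q_b): 0.0, 8.0, 33.0, 79.0, 67.0, 57.0, 48.0, 40.0, 0.0 m³/s.
ΣQ_DR = 332.0 m³/s.
With Δt = 1 h = 3600 s, V = ΣQ_DR · Δt = 332.0 × 3600 = 1.20 × 10^6 m³.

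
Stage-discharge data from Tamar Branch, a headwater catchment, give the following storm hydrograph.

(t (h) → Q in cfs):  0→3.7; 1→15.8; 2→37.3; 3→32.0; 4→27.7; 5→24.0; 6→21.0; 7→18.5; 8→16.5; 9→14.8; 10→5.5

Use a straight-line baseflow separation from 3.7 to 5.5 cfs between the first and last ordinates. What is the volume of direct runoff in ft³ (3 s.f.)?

V ≈ 5.98 × 10^5 ft³

Direct-runoff ordinates (Q − Q_b): 0.00, 11.92, 33.24, 27.76, 23.28, 19.40, 16.22, 13.54, 11.36, 9.48, 0.00 cfs.
ΣQ_DR = 166.2 cfs.
With Δt = 1 h = 3600 s, V = ΣQ_DR · Δt = 166.2 × 3600 = 5.98 × 10^5 ft³.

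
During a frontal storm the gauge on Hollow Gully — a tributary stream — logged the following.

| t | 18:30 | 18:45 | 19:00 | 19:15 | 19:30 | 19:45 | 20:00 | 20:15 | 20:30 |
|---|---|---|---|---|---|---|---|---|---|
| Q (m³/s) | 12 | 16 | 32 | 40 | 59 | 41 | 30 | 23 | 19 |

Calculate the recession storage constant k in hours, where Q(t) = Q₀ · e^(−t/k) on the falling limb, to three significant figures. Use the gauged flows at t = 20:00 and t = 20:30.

On the falling limb, Q drops from 30 to 19 m³/s between t = 20:00 and t = 20:30 (Δt = 0.5 h).
k = −Δt / ln(Q₂/Q₁) = −0.5 / ln(19/30) = 1.09 h.

k ≈ 1.09 h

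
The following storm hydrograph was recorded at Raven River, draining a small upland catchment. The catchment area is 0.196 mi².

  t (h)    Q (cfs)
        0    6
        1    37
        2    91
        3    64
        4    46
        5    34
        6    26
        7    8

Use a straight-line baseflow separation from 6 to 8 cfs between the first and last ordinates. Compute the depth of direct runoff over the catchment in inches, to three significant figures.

Direct runoff: 0.00, 30.71, 84.43, 57.14, 38.86, 26.57, 18.29, 0.00 cfs; ΣQ_DR = 256.0 cfs.
V = ΣQ_DR · Δt = 256.0 × 3600 s = 9.216 × 10^5 ft³.
Over A = 0.196 mi², depth = V / A = 2.02 in.

d ≈ 2.02 in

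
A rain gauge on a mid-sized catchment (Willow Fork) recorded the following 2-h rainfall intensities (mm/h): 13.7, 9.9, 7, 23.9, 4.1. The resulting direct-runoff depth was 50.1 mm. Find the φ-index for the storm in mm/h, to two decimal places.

Only the 3 blocks with intensity above φ contribute runoff: 13.7, 9.9, 23.9 mm/h.
Σ(I−φ)·Δt = d  ⇒  (13.7+9.9+23.9 − 3φ)·2 = 50.1
φ = (47.50 − 50.1/2) / 3 = 7.48 mm/h.

φ ≈ 7.48 mm/h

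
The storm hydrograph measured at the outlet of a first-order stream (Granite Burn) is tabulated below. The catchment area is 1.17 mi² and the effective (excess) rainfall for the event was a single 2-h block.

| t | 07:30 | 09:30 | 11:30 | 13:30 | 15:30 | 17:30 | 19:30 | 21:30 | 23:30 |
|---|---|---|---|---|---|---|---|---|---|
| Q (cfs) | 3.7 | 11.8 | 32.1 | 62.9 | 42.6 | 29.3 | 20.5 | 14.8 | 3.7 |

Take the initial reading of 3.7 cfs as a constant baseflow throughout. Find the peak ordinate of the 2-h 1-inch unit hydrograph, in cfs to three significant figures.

Direct runoff: 0.0, 8.1, 28.4, 59.2, 38.9, 25.6, 16.8, 11.1, 0.0 cfs; ΣQ_DR = 188.1 cfs, peak = 59.2 cfs.
Runoff depth d = ΣQ_DR·Δt / A = 188.1 × 7200 / (1.17 mi²) = 0.4983 in.
The 1-inch UH is the DRH scaled by (1 in)/d, so U_p = 59.2 × 1/0.4983 = 119 cfs.

U_p ≈ 119 cfs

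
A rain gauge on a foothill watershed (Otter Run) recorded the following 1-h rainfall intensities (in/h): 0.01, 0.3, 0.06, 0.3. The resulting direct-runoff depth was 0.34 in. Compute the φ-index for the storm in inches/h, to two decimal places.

Only the 2 blocks with intensity above φ contribute runoff: 0.3, 0.3 in/h.
Σ(I−φ)·Δt = d  ⇒  (0.3+0.3 − 2φ)·1 = 0.34
φ = (0.6000 − 0.34/1) / 2 = 0.13 in/h.

φ ≈ 0.13 in/h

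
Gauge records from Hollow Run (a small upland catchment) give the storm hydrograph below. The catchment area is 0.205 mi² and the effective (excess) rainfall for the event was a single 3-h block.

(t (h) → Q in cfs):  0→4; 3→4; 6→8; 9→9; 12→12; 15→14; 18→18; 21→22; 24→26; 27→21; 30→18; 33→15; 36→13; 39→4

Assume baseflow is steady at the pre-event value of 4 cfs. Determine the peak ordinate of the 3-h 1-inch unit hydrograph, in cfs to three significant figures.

Direct runoff: 0.0, 0.0, 4.0, 5.0, 8.0, 10.0, 14.0, 18.0, 22.0, 17.0, 14.0, 11.0, 9.0, 0.0 cfs; ΣQ_DR = 132.0 cfs, peak = 22.0 cfs.
Runoff depth d = ΣQ_DR·Δt / A = 132.0 × 10800 / (0.205 mi²) = 2.993 in.
The 1-inch UH is the DRH scaled by (1 in)/d, so U_p = 22.0 × 1/2.993 = 7.35 cfs.

U_p ≈ 7.35 cfs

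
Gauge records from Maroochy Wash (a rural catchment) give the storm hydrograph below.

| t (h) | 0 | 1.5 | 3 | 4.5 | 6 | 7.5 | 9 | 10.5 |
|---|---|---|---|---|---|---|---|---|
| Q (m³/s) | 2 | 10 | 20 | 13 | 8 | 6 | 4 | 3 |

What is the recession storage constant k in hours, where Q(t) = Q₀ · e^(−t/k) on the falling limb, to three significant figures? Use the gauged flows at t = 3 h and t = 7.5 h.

On the falling limb, Q drops from 20 to 6 m³/s between t = 3 h and t = 7.5 h (Δt = 4.5 h).
k = −Δt / ln(Q₂/Q₁) = −4.5 / ln(6/20) = 3.74 h.

k ≈ 3.74 h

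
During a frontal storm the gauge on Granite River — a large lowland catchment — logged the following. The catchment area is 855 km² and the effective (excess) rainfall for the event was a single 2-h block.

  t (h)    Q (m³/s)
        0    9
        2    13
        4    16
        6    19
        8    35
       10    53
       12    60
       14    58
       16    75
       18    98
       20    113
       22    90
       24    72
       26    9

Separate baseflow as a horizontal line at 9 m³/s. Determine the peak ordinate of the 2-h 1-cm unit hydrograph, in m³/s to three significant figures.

Direct runoff: 0.0, 4.0, 7.0, 10.0, 26.0, 44.0, 51.0, 49.0, 66.0, 89.0, 104.0, 81.0, 63.0, 0.0 m³/s; ΣQ_DR = 594.0 m³/s, peak = 104.0 m³/s.
Runoff depth d = ΣQ_DR·Δt / A = 594.0 × 7200 / (855 km²) = 5.002 mm.
The 1-cm UH is the DRH scaled by (10 mm)/d, so U_p = 104.0 × 10/5.002 = 208 m³/s.

U_p ≈ 208 m³/s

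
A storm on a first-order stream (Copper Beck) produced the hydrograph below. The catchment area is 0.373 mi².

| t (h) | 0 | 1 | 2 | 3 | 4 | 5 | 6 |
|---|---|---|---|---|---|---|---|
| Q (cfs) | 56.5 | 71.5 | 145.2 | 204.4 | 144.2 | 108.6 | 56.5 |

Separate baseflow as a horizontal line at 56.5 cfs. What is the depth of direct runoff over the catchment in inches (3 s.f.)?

d ≈ 1.63 in

Direct runoff: 0.0, 15.0, 88.7, 147.9, 87.7, 52.1, 0.0 cfs; ΣQ_DR = 391.4 cfs.
V = ΣQ_DR · Δt = 391.4 × 3600 s = 1.409 × 10^6 ft³.
Over A = 0.373 mi², depth = V / A = 1.63 in.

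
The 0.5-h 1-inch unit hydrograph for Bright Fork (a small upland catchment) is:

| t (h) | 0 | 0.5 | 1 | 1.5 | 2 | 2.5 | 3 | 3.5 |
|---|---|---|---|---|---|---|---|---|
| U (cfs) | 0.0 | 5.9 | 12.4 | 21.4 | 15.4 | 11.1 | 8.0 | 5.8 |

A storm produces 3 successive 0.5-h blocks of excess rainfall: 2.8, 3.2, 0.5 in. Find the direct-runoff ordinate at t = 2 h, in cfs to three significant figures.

Q ≈ 118 cfs

By discrete convolution, Q_j = Σ (P_i / 1 in) · U_{j−i}.
At t = 2 h (j=4): Q = (2.8/1)·15.4 + (3.2/1)·21.4 + (0.5/1)·12.4 = 118 cfs.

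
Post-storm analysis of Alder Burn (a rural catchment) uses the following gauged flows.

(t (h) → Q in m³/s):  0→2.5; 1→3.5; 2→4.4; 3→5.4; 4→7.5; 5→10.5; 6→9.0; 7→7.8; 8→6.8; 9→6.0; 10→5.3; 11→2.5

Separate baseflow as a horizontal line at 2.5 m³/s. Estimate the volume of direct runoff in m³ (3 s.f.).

V ≈ 1.48 × 10^5 m³

Direct-runoff ordinates (Q − Q_b): 0.0, 1.0, 1.9, 2.9, 5.0, 8.0, 6.5, 5.3, 4.3, 3.5, 2.8, 0.0 m³/s.
ΣQ_DR = 41.20 m³/s.
With Δt = 1 h = 3600 s, V = ΣQ_DR · Δt = 41.20 × 3600 = 1.48 × 10^5 m³.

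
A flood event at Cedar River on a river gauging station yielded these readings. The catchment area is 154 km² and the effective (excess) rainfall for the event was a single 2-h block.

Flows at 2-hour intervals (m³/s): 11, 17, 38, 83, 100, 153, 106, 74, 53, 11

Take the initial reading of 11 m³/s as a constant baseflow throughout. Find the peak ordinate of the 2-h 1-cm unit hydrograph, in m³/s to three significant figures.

Direct runoff: 0.0, 6.0, 27.0, 72.0, 89.0, 142.0, 95.0, 63.0, 42.0, 0.0 m³/s; ΣQ_DR = 536.0 m³/s, peak = 142.0 m³/s.
Runoff depth d = ΣQ_DR·Δt / A = 536.0 × 7200 / (154 km²) = 25.06 mm.
The 1-cm UH is the DRH scaled by (10 mm)/d, so U_p = 142.0 × 10/25.06 = 56.7 m³/s.

U_p ≈ 56.7 m³/s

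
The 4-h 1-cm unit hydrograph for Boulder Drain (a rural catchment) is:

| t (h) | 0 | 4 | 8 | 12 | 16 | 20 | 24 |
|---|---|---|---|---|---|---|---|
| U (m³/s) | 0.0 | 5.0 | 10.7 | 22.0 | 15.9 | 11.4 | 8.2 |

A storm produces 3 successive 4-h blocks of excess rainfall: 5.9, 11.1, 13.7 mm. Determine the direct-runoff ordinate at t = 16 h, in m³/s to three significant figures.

Q ≈ 48.5 m³/s

By discrete convolution, Q_j = Σ (P_i / 10 mm) · U_{j−i}.
At t = 16 h (j=4): Q = (5.9/10)·15.9 + (11.1/10)·22.0 + (13.7/10)·10.7 = 48.5 m³/s.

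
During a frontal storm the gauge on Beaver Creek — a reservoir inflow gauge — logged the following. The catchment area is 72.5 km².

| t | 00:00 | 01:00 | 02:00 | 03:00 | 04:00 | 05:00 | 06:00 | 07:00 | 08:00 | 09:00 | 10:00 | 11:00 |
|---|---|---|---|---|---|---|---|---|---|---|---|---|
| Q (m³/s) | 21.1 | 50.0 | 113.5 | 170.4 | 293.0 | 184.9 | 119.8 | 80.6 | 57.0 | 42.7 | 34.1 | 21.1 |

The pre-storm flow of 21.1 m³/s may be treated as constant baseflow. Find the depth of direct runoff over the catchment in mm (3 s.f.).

d ≈ 46.4 mm

Direct runoff: 0.0, 28.9, 92.4, 149.3, 271.9, 163.8, 98.7, 59.5, 35.9, 21.6, 13.0, 0.0 m³/s; ΣQ_DR = 935.0 m³/s.
V = ΣQ_DR · Δt = 935.0 × 3600 s = 3.366 × 10^6 m³.
Over A = 72.5 km², depth = V / A = 46.4 mm.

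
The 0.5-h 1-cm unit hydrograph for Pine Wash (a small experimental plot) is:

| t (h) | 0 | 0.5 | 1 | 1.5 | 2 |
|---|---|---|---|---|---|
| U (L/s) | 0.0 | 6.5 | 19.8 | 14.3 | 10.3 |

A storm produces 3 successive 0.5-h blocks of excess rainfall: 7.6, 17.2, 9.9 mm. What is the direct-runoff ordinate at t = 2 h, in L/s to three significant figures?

By discrete convolution, Q_j = Σ (P_i / 10 mm) · U_{j−i}.
At t = 2 h (j=4): Q = (7.6/10)·10.3 + (17.2/10)·14.3 + (9.9/10)·19.8 = 52.0 L/s.

Q ≈ 52.0 L/s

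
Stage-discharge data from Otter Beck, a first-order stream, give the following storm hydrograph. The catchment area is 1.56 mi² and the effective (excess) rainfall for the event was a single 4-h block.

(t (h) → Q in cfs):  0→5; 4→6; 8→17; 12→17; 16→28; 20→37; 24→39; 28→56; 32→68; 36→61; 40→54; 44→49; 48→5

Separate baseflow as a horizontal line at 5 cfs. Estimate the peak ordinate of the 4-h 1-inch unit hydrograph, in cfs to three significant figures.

Direct runoff: 0.0, 1.0, 12.0, 12.0, 23.0, 32.0, 34.0, 51.0, 63.0, 56.0, 49.0, 44.0, 0.0 cfs; ΣQ_DR = 377.0 cfs, peak = 63.0 cfs.
Runoff depth d = ΣQ_DR·Δt / A = 377.0 × 14400 / (1.56 mi²) = 1.498 in.
The 1-inch UH is the DRH scaled by (1 in)/d, so U_p = 63.0 × 1/1.498 = 42.1 cfs.

U_p ≈ 42.1 cfs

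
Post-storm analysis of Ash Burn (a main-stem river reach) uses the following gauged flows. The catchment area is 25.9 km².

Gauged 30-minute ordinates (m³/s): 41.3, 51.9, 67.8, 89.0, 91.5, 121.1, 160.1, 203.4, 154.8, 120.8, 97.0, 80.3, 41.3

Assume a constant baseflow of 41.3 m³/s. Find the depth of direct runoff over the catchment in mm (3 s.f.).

Direct runoff: 0.0, 10.6, 26.5, 47.7, 50.2, 79.8, 118.8, 162.1, 113.5, 79.5, 55.7, 39.0, 0.0 m³/s; ΣQ_DR = 783.4 m³/s.
V = ΣQ_DR · Δt = 783.4 × 1800 s = 1.410 × 10^6 m³.
Over A = 25.9 km², depth = V / A = 54.4 mm.

d ≈ 54.4 mm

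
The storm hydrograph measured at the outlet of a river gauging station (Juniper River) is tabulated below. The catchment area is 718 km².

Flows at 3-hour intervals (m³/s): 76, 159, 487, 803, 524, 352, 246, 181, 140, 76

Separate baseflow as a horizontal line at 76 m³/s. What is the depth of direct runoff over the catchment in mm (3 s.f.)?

d ≈ 34.4 mm

Direct runoff: 0.0, 83.0, 411.0, 727.0, 448.0, 276.0, 170.0, 105.0, 64.0, 0.0 m³/s; ΣQ_DR = 2284 m³/s.
V = ΣQ_DR · Δt = 2284 × 10800 s = 2.467 × 10^7 m³.
Over A = 718 km², depth = V / A = 34.4 mm.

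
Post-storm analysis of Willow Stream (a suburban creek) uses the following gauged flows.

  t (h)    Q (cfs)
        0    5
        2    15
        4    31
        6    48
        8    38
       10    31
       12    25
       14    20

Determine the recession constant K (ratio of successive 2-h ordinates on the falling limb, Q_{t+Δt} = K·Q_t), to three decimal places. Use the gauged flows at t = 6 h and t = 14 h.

Using the recession-limb readings at t = 6 h and t = 14 h: Q falls from 48 to 20 cfs over 4 intervals.
K = (Q₂/Q₁)^(1/4) = (20/48)^(1/4) = 0.803.

K ≈ 0.803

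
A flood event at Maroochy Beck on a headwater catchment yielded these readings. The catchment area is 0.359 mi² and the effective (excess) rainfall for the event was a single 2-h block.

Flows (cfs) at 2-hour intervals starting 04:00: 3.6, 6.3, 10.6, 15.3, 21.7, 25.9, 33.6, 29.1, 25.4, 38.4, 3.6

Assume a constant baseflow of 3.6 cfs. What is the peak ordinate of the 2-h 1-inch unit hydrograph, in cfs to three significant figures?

U_p ≈ 23.2 cfs

Direct runoff: 0.0, 2.7, 7.0, 11.7, 18.1, 22.3, 30.0, 25.5, 21.8, 34.8, 0.0 cfs; ΣQ_DR = 173.9 cfs, peak = 34.8 cfs.
Runoff depth d = ΣQ_DR·Δt / A = 173.9 × 7200 / (0.359 mi²) = 1.501 in.
The 1-inch UH is the DRH scaled by (1 in)/d, so U_p = 34.8 × 1/1.501 = 23.2 cfs.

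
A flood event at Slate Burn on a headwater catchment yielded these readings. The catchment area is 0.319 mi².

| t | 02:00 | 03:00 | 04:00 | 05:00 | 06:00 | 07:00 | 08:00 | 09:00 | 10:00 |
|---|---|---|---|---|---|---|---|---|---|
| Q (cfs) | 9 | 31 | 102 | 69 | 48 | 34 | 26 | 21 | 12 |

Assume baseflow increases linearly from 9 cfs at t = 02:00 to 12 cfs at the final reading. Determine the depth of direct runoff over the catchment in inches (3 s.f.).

Direct runoff: 0.00, 21.62, 92.25, 58.88, 37.50, 23.12, 14.75, 9.38, 0.00 cfs; ΣQ_DR = 257.5 cfs.
V = ΣQ_DR · Δt = 257.5 × 3600 s = 9.270 × 10^5 ft³.
Over A = 0.319 mi², depth = V / A = 1.25 in.

d ≈ 1.25 in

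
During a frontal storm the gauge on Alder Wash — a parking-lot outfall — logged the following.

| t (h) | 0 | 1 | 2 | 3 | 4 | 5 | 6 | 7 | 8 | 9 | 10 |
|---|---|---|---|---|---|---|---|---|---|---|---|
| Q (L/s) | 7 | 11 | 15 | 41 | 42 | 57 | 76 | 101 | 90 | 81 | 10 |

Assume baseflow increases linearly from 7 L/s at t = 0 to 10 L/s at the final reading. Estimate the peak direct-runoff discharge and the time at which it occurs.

Q_p = 91.90 L/s at t = 7 h

Subtracting baseflow gives direct-runoff ordinates: 0.00, 3.70, 7.40, 33.10, 33.80, 48.50, 67.20, 91.90, 80.60, 71.30, 0.00 L/s.
The maximum is 91.90 L/s, occurring at the reading for t = 7 h.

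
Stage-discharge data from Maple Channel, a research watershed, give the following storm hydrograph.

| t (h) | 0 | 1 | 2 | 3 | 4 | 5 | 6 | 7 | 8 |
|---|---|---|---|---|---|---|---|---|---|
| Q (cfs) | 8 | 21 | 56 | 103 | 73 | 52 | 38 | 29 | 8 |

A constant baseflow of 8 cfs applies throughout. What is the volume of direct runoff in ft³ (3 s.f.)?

V ≈ 1.14 × 10^6 ft³

Direct-runoff ordinates (Q − Q_b): 0.0, 13.0, 48.0, 95.0, 65.0, 44.0, 30.0, 21.0, 0.0 cfs.
ΣQ_DR = 316.0 cfs.
With Δt = 1 h = 3600 s, V = ΣQ_DR · Δt = 316.0 × 3600 = 1.14 × 10^6 ft³.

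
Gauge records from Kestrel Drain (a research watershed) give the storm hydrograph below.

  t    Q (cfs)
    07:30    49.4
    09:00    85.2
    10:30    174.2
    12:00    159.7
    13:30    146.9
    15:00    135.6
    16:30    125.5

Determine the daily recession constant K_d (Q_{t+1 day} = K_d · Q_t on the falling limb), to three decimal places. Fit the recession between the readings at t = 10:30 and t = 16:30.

Between t = 10:30 and t = 16:30 the flow falls from 174.2 to 125.5 cfs over 4×1.5 h = 6 h.
Per-interval ratio K = (125.5/174.2)^(1/4) = 0.9213; K_d = K^(24/1.5) = 0.269.

K_d ≈ 0.269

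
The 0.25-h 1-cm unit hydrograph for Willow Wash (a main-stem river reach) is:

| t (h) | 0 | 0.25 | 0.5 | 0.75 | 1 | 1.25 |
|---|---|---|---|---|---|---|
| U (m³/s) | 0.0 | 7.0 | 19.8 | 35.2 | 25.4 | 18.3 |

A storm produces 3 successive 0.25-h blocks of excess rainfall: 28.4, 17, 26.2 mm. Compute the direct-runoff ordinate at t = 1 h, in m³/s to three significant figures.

Q ≈ 184 m³/s

By discrete convolution, Q_j = Σ (P_i / 10 mm) · U_{j−i}.
At t = 1 h (j=4): Q = (28.4/10)·25.4 + (17/10)·35.2 + (26.2/10)·19.8 = 184 m³/s.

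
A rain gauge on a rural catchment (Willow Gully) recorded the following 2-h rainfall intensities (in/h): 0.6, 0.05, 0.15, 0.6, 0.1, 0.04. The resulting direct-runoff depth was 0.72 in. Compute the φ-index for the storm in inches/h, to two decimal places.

Only the 2 blocks with intensity above φ contribute runoff: 0.6, 0.6 in/h.
Σ(I−φ)·Δt = d  ⇒  (0.6+0.6 − 2φ)·2 = 0.72
φ = (1.200 − 0.72/2) / 2 = 0.42 in/h.

φ ≈ 0.42 in/h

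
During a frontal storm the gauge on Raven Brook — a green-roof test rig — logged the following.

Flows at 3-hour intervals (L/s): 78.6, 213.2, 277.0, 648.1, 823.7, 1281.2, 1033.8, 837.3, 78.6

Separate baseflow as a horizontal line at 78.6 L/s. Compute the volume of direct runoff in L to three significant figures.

Direct-runoff ordinates (Q − Q_b): 0.0, 134.6, 198.4, 569.5, 745.1, 1202.6, 955.2, 758.7, 0.0 L/s.
ΣQ_DR = 4564 L/s.
With Δt = 3 h = 10800 s, V = ΣQ_DR · Δt = 4564 × 10800 = 4.93 × 10^7 L.

V ≈ 4.93 × 10^7 L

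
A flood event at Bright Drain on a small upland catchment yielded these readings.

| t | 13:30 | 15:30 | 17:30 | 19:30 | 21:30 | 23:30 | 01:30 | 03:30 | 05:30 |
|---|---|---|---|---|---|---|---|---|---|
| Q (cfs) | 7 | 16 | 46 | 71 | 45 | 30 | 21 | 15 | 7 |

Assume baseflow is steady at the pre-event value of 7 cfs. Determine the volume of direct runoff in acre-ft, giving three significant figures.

Direct-runoff ordinates (Q − Q_b): 0.0, 9.0, 39.0, 64.0, 38.0, 23.0, 14.0, 8.0, 0.0 cfs.
ΣQ_DR = 195.0 cfs.
With Δt = 2 h = 7200 s, V = ΣQ_DR · Δt = 195.0 × 7200 = 1.40 × 10^6 ft³ = 32.2 acre-ft.

V ≈ 32.2 acre-ft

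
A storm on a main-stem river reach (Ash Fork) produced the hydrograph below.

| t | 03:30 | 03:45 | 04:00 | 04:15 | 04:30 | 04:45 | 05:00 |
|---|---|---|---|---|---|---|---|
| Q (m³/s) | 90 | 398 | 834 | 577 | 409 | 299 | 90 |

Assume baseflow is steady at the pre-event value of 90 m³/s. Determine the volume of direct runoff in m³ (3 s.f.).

V ≈ 1.86 × 10^6 m³

Direct-runoff ordinates (Q − Q_b): 0.0, 308.0, 744.0, 487.0, 319.0, 209.0, 0.0 m³/s.
ΣQ_DR = 2067 m³/s.
With Δt = 0.25 h = 900 s, V = ΣQ_DR · Δt = 2067 × 900 = 1.86 × 10^6 m³.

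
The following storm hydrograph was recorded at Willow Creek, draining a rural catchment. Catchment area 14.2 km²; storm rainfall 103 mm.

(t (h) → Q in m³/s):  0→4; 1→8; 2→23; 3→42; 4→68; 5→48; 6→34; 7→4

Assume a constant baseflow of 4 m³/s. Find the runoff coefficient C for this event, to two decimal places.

ΣQ_DR = 199.0 m³/s; V = ΣQ_DR·Δt = 7.164 × 10^5 m³.
Runoff depth d = V / A = 50.45 mm.
C = d / P = 50.45 / 103 = 0.49.

C ≈ 0.49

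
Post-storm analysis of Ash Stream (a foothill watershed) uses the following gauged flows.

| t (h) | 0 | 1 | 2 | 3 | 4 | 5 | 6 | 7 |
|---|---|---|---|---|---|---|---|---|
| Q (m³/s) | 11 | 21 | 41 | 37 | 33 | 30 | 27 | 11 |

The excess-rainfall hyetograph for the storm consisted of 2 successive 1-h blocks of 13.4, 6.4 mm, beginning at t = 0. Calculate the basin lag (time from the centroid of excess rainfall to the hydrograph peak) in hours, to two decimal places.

t_L ≈ 1.18 h

Centroid of excess rainfall: t_c = Σ P_i·t̄_i / ΣP_i = 0.8232 h (block centres at 0.5, 1.5 h).
Hydrograph peak occurs at t = 2 h, so basin lag t_L = 2 − 0.8232 = 1.18 h.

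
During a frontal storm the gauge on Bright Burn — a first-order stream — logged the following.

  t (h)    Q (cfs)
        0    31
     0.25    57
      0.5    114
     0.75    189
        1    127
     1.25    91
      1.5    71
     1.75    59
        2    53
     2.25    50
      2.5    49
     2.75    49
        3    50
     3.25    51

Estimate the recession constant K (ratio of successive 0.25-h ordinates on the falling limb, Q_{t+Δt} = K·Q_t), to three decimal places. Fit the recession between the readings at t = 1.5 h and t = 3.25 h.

Using the recession-limb readings at t = 1.5 h and t = 3.25 h: Q falls from 71 to 51 cfs over 7 intervals.
K = (Q₂/Q₁)^(1/7) = (51/71)^(1/7) = 0.954.

K ≈ 0.954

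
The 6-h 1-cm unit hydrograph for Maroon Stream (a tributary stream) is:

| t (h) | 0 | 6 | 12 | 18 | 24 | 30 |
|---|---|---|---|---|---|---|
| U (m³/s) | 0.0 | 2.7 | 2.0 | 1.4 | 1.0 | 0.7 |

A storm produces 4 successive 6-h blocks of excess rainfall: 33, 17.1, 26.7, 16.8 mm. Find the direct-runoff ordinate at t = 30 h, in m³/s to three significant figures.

Q ≈ 11.1 m³/s

By discrete convolution, Q_j = Σ (P_i / 10 mm) · U_{j−i}.
At t = 30 h (j=5): Q = (33/10)·0.7 + (17.1/10)·1.0 + (26.7/10)·1.4 + (16.8/10)·2.0 = 11.1 m³/s.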